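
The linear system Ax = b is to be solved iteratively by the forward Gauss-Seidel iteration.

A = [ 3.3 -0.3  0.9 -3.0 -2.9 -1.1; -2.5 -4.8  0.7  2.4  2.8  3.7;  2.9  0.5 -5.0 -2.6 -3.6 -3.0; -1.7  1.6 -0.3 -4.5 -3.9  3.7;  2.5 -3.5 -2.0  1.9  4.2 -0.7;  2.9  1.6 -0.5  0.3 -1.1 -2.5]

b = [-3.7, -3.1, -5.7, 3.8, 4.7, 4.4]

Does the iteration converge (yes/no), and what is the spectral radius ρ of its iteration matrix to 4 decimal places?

Let D = diag(3.3, -4.8, -5, -4.5, 4.2, -2.5); L, U the strict triangles.
Gauss-Seidel: T = -(D+L)⁻¹U, row 0 first, T[0,2] = -(0.9)/(3.3) = -0.2727; later rows by forward substitution.
  T[0,:] = [+0.0000, +0.0909, -0.2727, +0.9091, +0.8788, +0.3333]
  T[1,:] = [+0.0000, -0.0473, +0.2879, +0.0265, +0.1256, +0.5972]
  T[2,:] = [+0.0000, +0.0480, -0.1294, +0.0099, -0.1977, -0.3469]
  T[3,:] = [+0.0000, -0.0544, +0.2140, -0.3347, -1.1408, +0.9318]
  T[4,:] = [+0.0000, -0.0461, +0.2438, -0.3629, +0.0035, -0.1208]
  T[5,:] = [+0.0000, +0.0793, -0.1878, +1.1890, +1.0009, +1.0032]
eigenvalue magnitudes: 1.5437, 1.2966, 0.1613, 0.1613, 0.0222, 0.0000.
ρ(T) = max|λ| = 1.5437; 1.5437 > 1: divergent.

no, ρ = 1.5437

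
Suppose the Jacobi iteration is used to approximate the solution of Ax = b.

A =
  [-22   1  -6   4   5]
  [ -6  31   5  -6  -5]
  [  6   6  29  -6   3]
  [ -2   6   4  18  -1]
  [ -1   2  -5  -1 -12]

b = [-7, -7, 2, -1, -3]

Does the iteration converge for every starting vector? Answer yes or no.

Let D = diag(-22, 31, 29, 18, -12); L, U the strict triangles.
Jacobi T = -D⁻¹(L+U): T[3,1] = -(6)/(18) = -0.3333; T[3,3] = 0.
  T[0,:] = [+0.0000 +0.0455 -0.2727 +0.1818 +0.2273]
  T[1,:] = [+0.1935 +0.0000 -0.1613 +0.1935 +0.1613]
  T[2,:] = [-0.2069 -0.2069 +0.0000 +0.2069 -0.1034]
  T[3,:] = [+0.1111 -0.3333 -0.2222 +0.0000 +0.0556]
  T[4,:] = [-0.0833 +0.1667 -0.4167 -0.0833 +0.0000]
|roots of det(T-λI)|: 0.5174, 0.3339, 0.3339, 0.2217, 0.2217.
ρ = 0.5174; 0.5174 < 1, so it converges for any x₀.

yes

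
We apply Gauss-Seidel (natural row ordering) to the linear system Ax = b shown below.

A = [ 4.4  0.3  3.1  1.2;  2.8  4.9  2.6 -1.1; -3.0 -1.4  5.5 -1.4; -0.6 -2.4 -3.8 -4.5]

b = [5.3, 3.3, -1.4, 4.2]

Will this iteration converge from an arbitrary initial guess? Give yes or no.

Let D = diag(4.4, 4.9, 5.5, -4.5); L, U the strict triangles.
T_GS = -(D+L)⁻¹U: row 0 first, T[0,1] = -(0.3)/(4.4) = -0.0682; later rows by forward substitution.
  T[0,:] = [+0.0000, -0.0682, -0.7045, -0.2727]
  T[1,:] = [+0.0000, +0.0390, -0.1280, +0.3803]
  T[2,:] = [+0.0000, -0.0273, -0.4169, +0.2026]
  T[3,:] = [+0.0000, +0.0113, +0.5142, -0.3376]
|eigenvalues of T|: 0.7188, 0.0413, 0.0413, 0.0000.
ρ = 0.7188; 0.7188 < 1: convergent.

yes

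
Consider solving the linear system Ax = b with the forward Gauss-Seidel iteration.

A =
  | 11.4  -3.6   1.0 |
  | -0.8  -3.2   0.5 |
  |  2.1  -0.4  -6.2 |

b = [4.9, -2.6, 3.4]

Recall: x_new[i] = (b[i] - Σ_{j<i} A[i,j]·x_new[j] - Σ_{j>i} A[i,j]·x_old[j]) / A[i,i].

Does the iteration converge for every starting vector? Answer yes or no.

Split A = D + L + U, D = diag(11.4, -3.2, -6.2).
GS T = -(D+L)⁻¹U: row 0 first, T[0,1] = -(-3.6)/(11.4) = +0.3158; later rows by forward substitution.
  T[0,:] = [+0.0000  +0.3158  -0.0877]
  T[1,:] = [+0.0000  -0.0789  +0.1782]
  T[2,:] = [+0.0000  +0.1121  -0.0412]
|roots of det(T-λI)|: 0.2026, 0.0825, 0.0000.
spectral radius ρ = 0.2026; 0.2026 < 1, so it converges for any x₀.

yes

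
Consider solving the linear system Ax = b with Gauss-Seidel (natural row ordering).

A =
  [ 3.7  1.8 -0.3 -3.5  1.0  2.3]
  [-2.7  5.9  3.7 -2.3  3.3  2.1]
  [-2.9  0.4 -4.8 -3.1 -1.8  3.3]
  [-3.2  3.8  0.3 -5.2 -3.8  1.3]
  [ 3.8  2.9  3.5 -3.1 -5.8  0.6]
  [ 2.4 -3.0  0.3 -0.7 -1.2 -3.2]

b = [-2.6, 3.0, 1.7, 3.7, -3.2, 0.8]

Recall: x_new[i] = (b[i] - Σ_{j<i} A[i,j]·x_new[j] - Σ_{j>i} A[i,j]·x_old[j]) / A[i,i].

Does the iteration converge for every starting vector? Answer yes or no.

no

Write A = D+L+U with D = diag(3.7, 5.9, -4.8, -5.2, -5.8, -3.2).
T_GS = -(D+L)⁻¹U: row 0 first, T[0,1] = -(1.8)/(3.7) = -0.4865; later rows by forward substitution.
  T[0,:] = [+0.0000, -0.4865, +0.0811, +0.9459, -0.2703, -0.6216]
  T[1,:] = [+0.0000, -0.2226, -0.5900, +0.8227, -0.6830, -0.6404]
  T[2,:] = [+0.0000, +0.2754, -0.0982, -1.1488, -0.2686, +1.0097]
  T[3,:] = [+0.0000, +0.1526, -0.4867, -0.0472, -1.0791, +0.2228]
  T[4,:] = [+0.0000, -0.3454, -0.0410, +0.3631, -0.1039, -0.1338]
  T[5,:] = [+0.0000, -0.0342, +0.7266, -0.2954, +0.6875, +0.2303]
|roots of det(T-λI)|: 1.1222, 0.8938, 0.2382, 0.2162, 0.2162, 0.0000.
ρ = 1.1222; 1.1222 > 1, so it fails to converge.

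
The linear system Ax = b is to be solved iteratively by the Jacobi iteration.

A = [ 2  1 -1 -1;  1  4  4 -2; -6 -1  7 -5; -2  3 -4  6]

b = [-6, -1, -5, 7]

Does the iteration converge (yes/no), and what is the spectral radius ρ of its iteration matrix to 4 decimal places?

Write A = D+L+U with D = diag(2, 4, 7, 6).
Jacobi T = -D⁻¹(L+U): T[1,0] = -(1)/(4) = -0.2500; T[1,1] = 0.
  T[0,:] = [+0.0000, -0.5000, +0.5000, +0.5000]
  T[1,:] = [-0.2500, +0.0000, -1.0000, +0.5000]
  T[2,:] = [+0.8571, +0.1429, +0.0000, +0.7143]
  T[3,:] = [+0.3333, -0.5000, +0.6667, +0.0000]
|roots of det(T-λI)|: 1.3604, 0.8480, 0.8480, 0.3133.
ρ = 1.3604; 1.3604 > 1 ⇒ diverges.

no, ρ = 1.3604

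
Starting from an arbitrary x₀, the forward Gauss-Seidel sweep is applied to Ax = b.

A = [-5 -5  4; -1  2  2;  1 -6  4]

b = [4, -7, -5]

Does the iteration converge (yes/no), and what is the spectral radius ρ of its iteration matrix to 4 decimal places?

no, ρ = 1.4245

A = D + L + U where D = diag(-5, 2, 4).
Gauss-Seidel: T = -(D+L)⁻¹U, row 0 first, T[0,2] = -(4)/(-5) = +0.8000; later rows by forward substitution.
  T[0,:] = [+0.0000 -1.0000 +0.8000]
  T[1,:] = [+0.0000 -0.5000 -0.6000]
  T[2,:] = [+0.0000 -0.5000 -1.1000]
moduli |λ_i(T)| = 1.4245, 0.1755, 0.0000.
spectral radius ρ = 1.4245; 1.4245 > 1: divergent.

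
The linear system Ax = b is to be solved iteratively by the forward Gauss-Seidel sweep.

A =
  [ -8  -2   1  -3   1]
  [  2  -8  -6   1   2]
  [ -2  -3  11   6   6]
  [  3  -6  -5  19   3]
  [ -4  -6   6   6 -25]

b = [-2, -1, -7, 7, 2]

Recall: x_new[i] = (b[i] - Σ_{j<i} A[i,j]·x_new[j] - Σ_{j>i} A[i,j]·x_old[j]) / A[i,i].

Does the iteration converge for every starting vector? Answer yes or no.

yes

Split A = D + L + U, D = diag(-8, -8, 11, 19, -25).
GS T = -(D+L)⁻¹U: row 0 first, T[0,4] = -(1)/(-8) = +0.1250; later rows by forward substitution.
  T[0,:] = [+0.0000, -0.2500, +0.1250, -0.3750, +0.1250]
  T[1,:] = [+0.0000, -0.0625, -0.7188, +0.0312, +0.2812]
  T[2,:] = [+0.0000, -0.0625, -0.1733, -0.6051, -0.4460]
  T[3,:] = [+0.0000, +0.0033, -0.2923, -0.0902, -0.2062]
  T[4,:] = [+0.0000, +0.0408, +0.0408, -0.1144, -0.2440]
|eigenvalues of T|: 0.5556, 0.3908, 0.3415, 0.0348, 0.0000.
ρ = 0.5556; 0.5556 < 1, so it converges for any x₀.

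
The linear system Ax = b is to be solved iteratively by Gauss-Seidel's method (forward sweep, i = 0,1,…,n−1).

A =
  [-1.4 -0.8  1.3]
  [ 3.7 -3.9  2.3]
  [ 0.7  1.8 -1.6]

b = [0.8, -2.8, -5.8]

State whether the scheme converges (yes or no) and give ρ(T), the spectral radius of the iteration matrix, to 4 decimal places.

A = D + L + U where D = diag(-1.4, -3.9, -1.6).
T_GS = -(D+L)⁻¹U: row 0 first, T[0,2] = -(1.3)/(-1.4) = +0.9286; later rows by forward substitution.
  T[0,:] = [+0.0000, -0.5714, +0.9286]
  T[1,:] = [+0.0000, -0.5421, +1.4707]
  T[2,:] = [+0.0000, -0.8599, +2.0608]
|eigenvalues of T|: 1.4144, 0.1042, 0.0000.
ρ(T) = max|λ| = 1.4144; 1.4144 > 1: divergent.

no, ρ = 1.4144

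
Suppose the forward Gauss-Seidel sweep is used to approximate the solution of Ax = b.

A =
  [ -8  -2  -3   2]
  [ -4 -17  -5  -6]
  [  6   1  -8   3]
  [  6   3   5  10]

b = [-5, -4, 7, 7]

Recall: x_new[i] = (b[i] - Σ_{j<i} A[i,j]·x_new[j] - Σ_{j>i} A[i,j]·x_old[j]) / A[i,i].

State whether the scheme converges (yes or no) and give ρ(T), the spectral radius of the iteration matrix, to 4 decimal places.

yes, ρ = 0.7251

A = D + L + U where D = diag(-8, -17, -8, 10).
T_GS = -(D+L)⁻¹U: row 0 first, T[0,2] = -(-3)/(-8) = -0.3750; later rows by forward substitution.
  T[0,:] = [+0.0000 -0.2500 -0.3750 +0.2500]
  T[1,:] = [+0.0000 +0.0588 -0.2059 -0.4118]
  T[2,:] = [+0.0000 -0.1801 -0.3070 +0.5110]
  T[3,:] = [+0.0000 +0.2224 +0.4403 -0.2820]
eigenvalue magnitudes: 0.7251, 0.1510, 0.1510, 0.0000.
spectral radius ρ = 0.7251; 0.7251 < 1: convergent.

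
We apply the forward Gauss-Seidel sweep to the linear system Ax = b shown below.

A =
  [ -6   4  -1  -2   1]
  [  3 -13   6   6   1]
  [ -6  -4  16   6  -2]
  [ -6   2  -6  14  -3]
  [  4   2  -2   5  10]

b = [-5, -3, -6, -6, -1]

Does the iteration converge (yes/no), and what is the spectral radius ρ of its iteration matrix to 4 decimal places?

yes, ρ = 0.9165

Diagonal D = diag(-6, -13, 16, 14, 10); L, U strict lower/upper.
Gauss-Seidel: T = -(D+L)⁻¹U, row 0 first, T[0,3] = -(-2)/(-6) = -0.3333; later rows by forward substitution.
  T[0,:] = [+0.0000 +0.6667 -0.1667 -0.3333 +0.1667]
  T[1,:] = [+0.0000 +0.1538 +0.4231 +0.3846 +0.1154]
  T[2,:] = [+0.0000 +0.2885 +0.0433 -0.4038 +0.2163]
  T[3,:] = [+0.0000 +0.3874 -0.1133 -0.3709 +0.3620]
  T[4,:] = [+0.0000 -0.4334 +0.0474 +0.1611 -0.2274]
eigenvalue magnitudes: 0.9165, 0.2466, 0.2092, 0.2092, 0.0000.
ρ = 0.9165; 0.9165 < 1: convergent.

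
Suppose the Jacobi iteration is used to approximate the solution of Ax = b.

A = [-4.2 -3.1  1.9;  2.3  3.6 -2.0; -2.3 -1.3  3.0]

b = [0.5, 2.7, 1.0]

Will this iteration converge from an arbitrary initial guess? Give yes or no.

Split A = D + L + U, D = diag(-4.2, 3.6, 3).
Jacobi T = -D⁻¹(L+U): T[0,1] = -(-3.1)/(-4.2) = -0.7381; T[0,0] = 0.
  T[0,:] = [+0.0000  -0.7381  +0.4524]
  T[1,:] = [-0.6389  +0.0000  +0.5556]
  T[2,:] = [+0.7667  +0.4333  +0.0000]
|eigenvalues of T|: 1.1946, 0.6066, 0.6066.
spectral radius ρ = 1.1946; 1.1946 > 1: divergent.

no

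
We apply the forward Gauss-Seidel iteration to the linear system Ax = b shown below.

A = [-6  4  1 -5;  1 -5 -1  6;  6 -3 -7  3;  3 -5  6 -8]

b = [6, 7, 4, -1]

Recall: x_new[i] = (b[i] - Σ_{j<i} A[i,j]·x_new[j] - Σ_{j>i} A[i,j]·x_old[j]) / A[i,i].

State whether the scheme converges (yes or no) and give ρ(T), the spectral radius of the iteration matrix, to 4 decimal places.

Diagonal D = diag(-6, -5, -7, -8); L, U strict lower/upper.
T_GS = -(D+L)⁻¹U: row 0 first, T[0,3] = -(-5)/(-6) = -0.8333; later rows by forward substitution.
  T[0,:] = [+0.0000  +0.6667  +0.1667  -0.8333]
  T[1,:] = [+0.0000  +0.1333  -0.1667  +1.0333]
  T[2,:] = [+0.0000  +0.5143  +0.2143  -0.7286]
  T[3,:] = [+0.0000  +0.5524  +0.3274  -1.5048]
eigenvalue magnitudes: 1.6221, 0.4346, 0.0304, 0.0000.
ρ(T) = max|λ| = 1.6221; 1.6221 > 1, so it fails to converge.

no, ρ = 1.6221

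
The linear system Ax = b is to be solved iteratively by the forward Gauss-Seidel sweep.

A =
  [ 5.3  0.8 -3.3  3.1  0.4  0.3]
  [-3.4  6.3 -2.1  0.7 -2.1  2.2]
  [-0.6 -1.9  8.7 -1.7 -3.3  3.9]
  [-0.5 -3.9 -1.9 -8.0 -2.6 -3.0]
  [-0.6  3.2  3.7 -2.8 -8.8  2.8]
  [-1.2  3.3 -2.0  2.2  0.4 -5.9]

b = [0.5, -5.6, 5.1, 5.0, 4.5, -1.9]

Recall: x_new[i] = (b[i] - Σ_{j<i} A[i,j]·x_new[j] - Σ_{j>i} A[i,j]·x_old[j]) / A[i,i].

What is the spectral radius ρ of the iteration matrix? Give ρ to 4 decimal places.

0.8276

Diagonal D = diag(5.3, 6.3, 8.7, -8, -8.8, -5.9); L, U strict lower/upper.
GS T = -(D+L)⁻¹U: row 0 first, T[0,2] = -(-3.3)/(5.3) = +0.6226; later rows by forward substitution.
  T[0,:] = [+0.0000, -0.1509, +0.6226, -0.5849, -0.0755, -0.0566]
  T[1,:] = [+0.0000, -0.0815, +0.6694, -0.4268, +0.2926, -0.3798]
  T[2,:] = [+0.0000, -0.0282, +0.1891, +0.0619, +0.4380, -0.5351]
  T[3,:] = [+0.0000, +0.0558, -0.4101, +0.2299, -0.5670, -0.0592]
  T[4,:] = [+0.0000, -0.0490, +0.4110, -0.1625, +0.4761, -0.0222]
  T[5,:] = [+0.0000, +0.0122, +0.0586, -0.0660, -0.1486, -0.0431]
|roots of det(T-λI)|: 0.8276, 0.1904, 0.1904, 0.1224, 0.0563, 0.0000.
ρ(T) = max|λ| = 0.8276; 0.8276 < 1, so it converges for any x₀.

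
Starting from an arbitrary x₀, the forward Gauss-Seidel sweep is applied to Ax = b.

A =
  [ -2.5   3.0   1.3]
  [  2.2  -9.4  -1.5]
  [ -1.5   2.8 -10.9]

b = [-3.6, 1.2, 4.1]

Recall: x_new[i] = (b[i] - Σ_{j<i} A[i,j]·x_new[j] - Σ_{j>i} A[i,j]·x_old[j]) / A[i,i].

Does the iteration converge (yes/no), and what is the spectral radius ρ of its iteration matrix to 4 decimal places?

yes, ρ = 0.2903

A = D + L + U where D = diag(-2.5, -9.4, -10.9).
Gauss-Seidel: T = -(D+L)⁻¹U, row 0 first, T[0,1] = -(3)/(-2.5) = +1.2000; later rows by forward substitution.
  T[0,:] = [+0.0000 +1.2000 +0.5200]
  T[1,:] = [+0.0000 +0.2809 -0.0379]
  T[2,:] = [+0.0000 -0.0930 -0.0813]
eigenvalue magnitudes: 0.2903, 0.0908, 0.0000.
spectral radius ρ = 0.2903; 0.2903 < 1: convergent.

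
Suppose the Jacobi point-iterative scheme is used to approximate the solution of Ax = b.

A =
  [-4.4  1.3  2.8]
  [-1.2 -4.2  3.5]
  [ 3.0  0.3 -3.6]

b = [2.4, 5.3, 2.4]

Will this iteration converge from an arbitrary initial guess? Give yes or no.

yes

A = D + L + U where D = diag(-4.4, -4.2, -3.6).
T_J = -D⁻¹(L+U): T[0,1] = -(1.3)/(-4.4) = +0.2955; T[0,0] = 0.
  T[0,:] = [+0.0000  +0.2955  +0.6364]
  T[1,:] = [-0.2857  +0.0000  +0.8333]
  T[2,:] = [+0.8333  +0.0833  +0.0000]
|λ(T)| sorted: 0.8583, 0.4705, 0.4705.
spectral radius ρ = 0.8583; 0.8583 < 1: convergent.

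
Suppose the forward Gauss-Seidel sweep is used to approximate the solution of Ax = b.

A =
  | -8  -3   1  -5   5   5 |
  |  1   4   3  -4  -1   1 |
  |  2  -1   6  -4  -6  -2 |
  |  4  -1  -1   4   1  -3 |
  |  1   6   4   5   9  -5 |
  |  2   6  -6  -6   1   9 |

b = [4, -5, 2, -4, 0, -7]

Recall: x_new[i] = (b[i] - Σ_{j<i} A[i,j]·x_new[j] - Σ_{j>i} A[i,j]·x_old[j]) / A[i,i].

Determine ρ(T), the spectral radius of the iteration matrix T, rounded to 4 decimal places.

1.5839

A = D + L + U where D = diag(-8, 4, 6, 4, 9, 9).
GS T = -(D+L)⁻¹U: row 0 first, T[0,5] = -(5)/(-8) = +0.6250; later rows by forward substitution.
  T[0,:] = [+0.0000 -0.3750 +0.1250 -0.6250 +0.6250 +0.6250]
  T[1,:] = [+0.0000 +0.0938 -0.7813 +1.1563 +0.0938 -0.4062]
  T[2,:] = [+0.0000 +0.1406 -0.1719 +1.0677 +0.8073 +0.0573]
  T[3,:] = [+0.0000 +0.4336 -0.3633 +1.1810 -0.6497 +0.0378]
  T[4,:] = [+0.0000 -0.3242 +0.7852 -1.8320 -0.1298 +0.7105]
  T[5,:] = [+0.0000 +0.4397 +0.0490 +1.0707 -0.0819 +0.1164]
|roots of det(T-λI)|: 1.5839, 1.0668, 0.9393, 0.3767, 0.0097, 0.0000.
spectral radius ρ = 1.5839; 1.5839 > 1 ⇒ diverges.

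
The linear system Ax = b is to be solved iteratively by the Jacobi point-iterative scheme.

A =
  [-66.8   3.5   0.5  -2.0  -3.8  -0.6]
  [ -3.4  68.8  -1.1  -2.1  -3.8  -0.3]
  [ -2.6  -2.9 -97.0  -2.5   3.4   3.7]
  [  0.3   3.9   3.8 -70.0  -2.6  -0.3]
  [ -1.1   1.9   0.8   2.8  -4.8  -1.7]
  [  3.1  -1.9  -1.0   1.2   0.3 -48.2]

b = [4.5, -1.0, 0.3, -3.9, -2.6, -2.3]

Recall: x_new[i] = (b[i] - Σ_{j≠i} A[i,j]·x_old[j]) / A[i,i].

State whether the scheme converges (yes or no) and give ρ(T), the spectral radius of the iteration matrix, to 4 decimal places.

Diagonal D = diag(-66.8, 68.8, -97, -70, -4.8, -48.2); L, U strict lower/upper.
Jacobi: T = -D⁻¹(L+U), T[1,3] = -(-2.1)/(68.8) = +0.0305; T[1,1] = 0.
  T[0,:] = [+0.0000  +0.0524  +0.0075  -0.0299  -0.0569  -0.0090]
  T[1,:] = [+0.0494  +0.0000  +0.0160  +0.0305  +0.0552  +0.0044]
  T[2,:] = [-0.0268  -0.0299  +0.0000  -0.0258  +0.0351  +0.0381]
  T[3,:] = [+0.0043  +0.0557  +0.0543  +0.0000  -0.0371  -0.0043]
  T[4,:] = [-0.2292  +0.3958  +0.1667  +0.5833  +0.0000  -0.3542]
  T[5,:] = [+0.0643  -0.0394  -0.0207  +0.0249  +0.0062  +0.0000]
|eigenvalues of T|: 0.1772, 0.1428, 0.1428, 0.0388, 0.0359, 0.0218.
spectral radius ρ = 0.1772; 0.1772 < 1, so it converges for any x₀.

yes, ρ = 0.1772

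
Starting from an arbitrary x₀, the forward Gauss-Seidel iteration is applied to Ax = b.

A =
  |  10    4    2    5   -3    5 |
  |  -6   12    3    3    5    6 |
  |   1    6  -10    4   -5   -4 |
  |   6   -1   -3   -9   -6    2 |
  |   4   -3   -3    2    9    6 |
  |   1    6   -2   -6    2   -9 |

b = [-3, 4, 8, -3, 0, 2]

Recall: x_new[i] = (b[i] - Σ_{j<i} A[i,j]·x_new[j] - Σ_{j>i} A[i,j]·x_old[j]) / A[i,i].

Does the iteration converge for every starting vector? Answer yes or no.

no

A = D + L + U where D = diag(10, 12, -10, -9, 9, -9).
T_GS = -(D+L)⁻¹U: row 0 first, T[0,2] = -(2)/(10) = -0.2000; later rows by forward substitution.
  T[0,:] = [+0.0000 -0.4000 -0.2000 -0.5000 +0.3000 -0.5000]
  T[1,:] = [+0.0000 -0.2000 -0.3500 -0.5000 -0.2667 -0.7500]
  T[2,:] = [+0.0000 -0.1600 -0.2300 +0.0500 -0.6300 -0.9000]
  T[3,:] = [+0.0000 -0.1911 -0.0178 -0.2944 -0.2270 +0.2722]
  T[4,:] = [+0.0000 +0.1002 -0.1005 +0.1377 -0.3818 -1.0549]
  T[5,:] = [+0.0000 +0.0075 -0.2149 -0.1731 +0.0621 -0.7715]
|roots of det(T-λI)|: 1.1985, 0.4689, 0.4689, 0.1315, 0.0570, 0.0000.
ρ = 1.1985; 1.1985 > 1 ⇒ diverges.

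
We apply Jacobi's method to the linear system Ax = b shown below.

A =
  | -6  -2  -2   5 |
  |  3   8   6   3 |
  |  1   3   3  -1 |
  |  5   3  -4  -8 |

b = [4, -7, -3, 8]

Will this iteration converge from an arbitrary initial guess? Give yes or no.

Split A = D + L + U, D = diag(-6, 8, 3, -8).
Jacobi: T = -D⁻¹(L+U), T[0,2] = -(-2)/(-6) = -0.3333; T[0,0] = 0.
  T[0,:] = [+0.0000  -0.3333  -0.3333  +0.8333]
  T[1,:] = [-0.3750  +0.0000  -0.7500  -0.3750]
  T[2,:] = [-0.3333  -1.0000  +0.0000  +0.3333]
  T[3,:] = [+0.6250  +0.3750  -0.5000  +0.0000]
|eigenvalues of T|: 1.1294, 0.8998, 0.8998, 0.4613.
ρ = 1.1294; 1.1294 > 1 ⇒ diverges.

no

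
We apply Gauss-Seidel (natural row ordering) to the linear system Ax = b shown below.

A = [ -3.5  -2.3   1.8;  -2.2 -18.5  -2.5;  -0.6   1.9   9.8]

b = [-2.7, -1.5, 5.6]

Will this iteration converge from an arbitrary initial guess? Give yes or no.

Write A = D+L+U with D = diag(-3.5, -18.5, 9.8).
Gauss-Seidel: T = -(D+L)⁻¹U, row 0 first, T[0,2] = -(1.8)/(-3.5) = +0.5143; later rows by forward substitution.
  T[0,:] = [+0.0000, -0.6571, +0.5143]
  T[1,:] = [+0.0000, +0.0781, -0.1963]
  T[2,:] = [+0.0000, -0.0554, +0.0695]
|λ(T)| sorted: 0.1782, 0.0305, 0.0000.
spectral radius ρ = 0.1782; 0.1782 < 1, so it converges for any x₀.

yes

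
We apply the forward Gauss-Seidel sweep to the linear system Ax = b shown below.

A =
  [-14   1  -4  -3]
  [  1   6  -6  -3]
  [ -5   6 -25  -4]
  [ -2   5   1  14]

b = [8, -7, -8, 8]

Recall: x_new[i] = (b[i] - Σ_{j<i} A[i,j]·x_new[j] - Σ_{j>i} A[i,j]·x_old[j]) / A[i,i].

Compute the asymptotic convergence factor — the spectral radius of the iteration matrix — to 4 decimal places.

0.2613

A = D + L + U where D = diag(-14, 6, -25, 14).
Gauss-Seidel: T = -(D+L)⁻¹U, row 0 first, T[0,3] = -(-3)/(-14) = -0.2143; later rows by forward substitution.
  T[0,:] = [+0.0000 +0.0714 -0.2857 -0.2143]
  T[1,:] = [+0.0000 -0.0119 +1.0476 +0.5357]
  T[2,:] = [+0.0000 -0.0171 +0.3086 +0.0114]
  T[3,:] = [+0.0000 +0.0157 -0.4370 -0.2228]
|λ(T)| sorted: 0.2613, 0.2163, 0.0289, 0.0000.
ρ = 0.2613; 0.2613 < 1, so it converges for any x₀.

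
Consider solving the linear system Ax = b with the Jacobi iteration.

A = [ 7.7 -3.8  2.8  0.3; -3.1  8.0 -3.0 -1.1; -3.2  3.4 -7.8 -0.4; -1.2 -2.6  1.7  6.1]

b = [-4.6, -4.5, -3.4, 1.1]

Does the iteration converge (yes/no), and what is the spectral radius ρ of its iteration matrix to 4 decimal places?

yes, ρ = 0.8649

Split A = D + L + U, D = diag(7.7, 8, -7.8, 6.1).
T_J = -D⁻¹(L+U): T[2,1] = -(3.4)/(-7.8) = +0.4359; T[2,2] = 0.
  T[0,:] = [+0.0000  +0.4935  -0.3636  -0.0390]
  T[1,:] = [+0.3875  +0.0000  +0.3750  +0.1375]
  T[2,:] = [-0.4103  +0.4359  +0.0000  -0.0513]
  T[3,:] = [+0.1967  +0.4262  -0.2787  +0.0000]
|λ(T)| sorted: 0.8649, 0.5061, 0.3660, 0.0072.
spectral radius ρ = 0.8649; 0.8649 < 1, so it converges for any x₀.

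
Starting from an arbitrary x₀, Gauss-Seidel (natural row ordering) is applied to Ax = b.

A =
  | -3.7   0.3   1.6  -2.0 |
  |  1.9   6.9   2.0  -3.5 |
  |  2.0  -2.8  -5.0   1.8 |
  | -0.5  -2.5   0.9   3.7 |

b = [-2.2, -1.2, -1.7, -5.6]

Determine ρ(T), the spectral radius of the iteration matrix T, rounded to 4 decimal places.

0.6257

Diagonal D = diag(-3.7, 6.9, -5, 3.7); L, U strict lower/upper.
GS T = -(D+L)⁻¹U: row 0 first, T[0,2] = -(1.6)/(-3.7) = +0.4324; later rows by forward substitution.
  T[0,:] = [+0.0000, +0.0811, +0.4324, -0.5405]
  T[1,:] = [+0.0000, -0.0223, -0.4089, +0.6561]
  T[2,:] = [+0.0000, +0.0449, +0.4020, -0.2236]
  T[3,:] = [+0.0000, -0.0151, -0.3156, +0.4247]
moduli |λ_i(T)| = 0.6257, 0.1883, 0.0097, 0.0000.
spectral radius ρ = 0.6257; 0.6257 < 1: convergent.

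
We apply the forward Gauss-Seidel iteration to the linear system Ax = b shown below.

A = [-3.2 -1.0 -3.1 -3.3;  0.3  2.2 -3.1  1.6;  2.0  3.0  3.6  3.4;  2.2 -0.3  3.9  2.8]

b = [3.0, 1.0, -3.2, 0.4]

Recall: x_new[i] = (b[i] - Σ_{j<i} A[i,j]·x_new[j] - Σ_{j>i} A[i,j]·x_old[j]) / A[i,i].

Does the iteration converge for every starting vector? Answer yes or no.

Diagonal D = diag(-3.2, 2.2, 3.6, 2.8); L, U strict lower/upper.
Gauss-Seidel: T = -(D+L)⁻¹U, row 0 first, T[0,1] = -(-1)/(-3.2) = -0.3125; later rows by forward substitution.
  T[0,:] = [+0.0000 -0.3125 -0.9688 -1.0312]
  T[1,:] = [+0.0000 +0.0426 +1.5412 -0.5866]
  T[2,:] = [+0.0000 +0.1381 -0.7461 +0.1173]
  T[3,:] = [+0.0000 +0.0577 +1.9655 +0.5840]
moduli |λ_i(T)| = 1.1298, 0.5378, 0.5378, 0.0000.
ρ = 1.1298; 1.1298 > 1, so it fails to converge.

no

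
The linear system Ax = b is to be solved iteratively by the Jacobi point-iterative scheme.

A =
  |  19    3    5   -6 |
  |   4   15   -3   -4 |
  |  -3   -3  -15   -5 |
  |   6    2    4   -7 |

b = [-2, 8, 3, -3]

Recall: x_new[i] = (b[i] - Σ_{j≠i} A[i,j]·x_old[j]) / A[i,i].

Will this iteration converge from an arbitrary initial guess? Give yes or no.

yes

Diagonal D = diag(19, 15, -15, -7); L, U strict lower/upper.
Jacobi T = -D⁻¹(L+U): T[3,0] = -(6)/(-7) = +0.8571; T[3,3] = 0.
  T[0,:] = [+0.0000, -0.1579, -0.2632, +0.3158]
  T[1,:] = [-0.2667, +0.0000, +0.2000, +0.2667]
  T[2,:] = [-0.2000, -0.2000, +0.0000, -0.3333]
  T[3,:] = [+0.8571, +0.2857, +0.5714, +0.0000]
moduli |λ_i(T)| = 0.6522, 0.4736, 0.3600, 0.3600.
ρ = 0.6522; 0.6522 < 1, so it converges for any x₀.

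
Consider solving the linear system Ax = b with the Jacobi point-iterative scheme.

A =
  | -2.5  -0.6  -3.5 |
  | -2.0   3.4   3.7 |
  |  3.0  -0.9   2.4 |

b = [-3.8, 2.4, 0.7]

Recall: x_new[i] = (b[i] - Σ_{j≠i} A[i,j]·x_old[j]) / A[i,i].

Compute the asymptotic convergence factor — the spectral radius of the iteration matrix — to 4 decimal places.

1.2998

Split A = D + L + U, D = diag(-2.5, 3.4, 2.4).
Jacobi T = -D⁻¹(L+U): T[1,2] = -(3.7)/(3.4) = -1.0882; T[1,1] = 0.
  T[0,:] = [+0.0000  -0.2400  -1.4000]
  T[1,:] = [+0.5882  +0.0000  -1.0882]
  T[2,:] = [-1.2500  +0.3750  +0.0000]
|λ(T)| sorted: 1.2998, 0.6991, 0.6991.
ρ = 1.2998; 1.2998 > 1, so it fails to converge.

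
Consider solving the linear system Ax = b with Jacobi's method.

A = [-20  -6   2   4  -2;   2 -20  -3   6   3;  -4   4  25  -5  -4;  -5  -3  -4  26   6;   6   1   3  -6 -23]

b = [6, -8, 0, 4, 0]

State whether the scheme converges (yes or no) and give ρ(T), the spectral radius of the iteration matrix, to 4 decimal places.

Split A = D + L + U, D = diag(-20, -20, 25, 26, -23).
Jacobi T = -D⁻¹(L+U): T[4,2] = -(3)/(-23) = +0.1304; T[4,4] = 0.
  T[0,:] = [+0.0000  -0.3000  +0.1000  +0.2000  -0.1000]
  T[1,:] = [+0.1000  +0.0000  -0.1500  +0.3000  +0.1500]
  T[2,:] = [+0.1600  -0.1600  +0.0000  +0.2000  +0.1600]
  T[3,:] = [+0.1923  +0.1154  +0.1538  +0.0000  -0.2308]
  T[4,:] = [+0.2609  +0.0435  +0.1304  -0.2609  +0.0000]
|roots of det(T-λI)|: 0.5524, 0.2736, 0.1850, 0.1850, 0.1258.
ρ = 0.5524; 0.5524 < 1, so it converges for any x₀.

yes, ρ = 0.5524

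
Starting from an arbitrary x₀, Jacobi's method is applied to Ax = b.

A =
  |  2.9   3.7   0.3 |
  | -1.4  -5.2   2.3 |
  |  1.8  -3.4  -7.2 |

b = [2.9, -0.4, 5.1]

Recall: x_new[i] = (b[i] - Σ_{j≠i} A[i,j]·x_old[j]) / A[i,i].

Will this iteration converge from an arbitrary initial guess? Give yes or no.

yes

Diagonal D = diag(2.9, -5.2, -7.2); L, U strict lower/upper.
T_J = -D⁻¹(L+U): T[2,1] = -(-3.4)/(-7.2) = -0.4722; T[2,2] = 0.
  T[0,:] = [+0.0000  -1.2759  -0.1034]
  T[1,:] = [-0.2692  +0.0000  +0.4423]
  T[2,:] = [+0.2500  -0.4722  +0.0000]
|λ(T)| sorted: 0.6036, 0.5055, 0.5055.
ρ = 0.6036; 0.6036 < 1 ⇒ converges.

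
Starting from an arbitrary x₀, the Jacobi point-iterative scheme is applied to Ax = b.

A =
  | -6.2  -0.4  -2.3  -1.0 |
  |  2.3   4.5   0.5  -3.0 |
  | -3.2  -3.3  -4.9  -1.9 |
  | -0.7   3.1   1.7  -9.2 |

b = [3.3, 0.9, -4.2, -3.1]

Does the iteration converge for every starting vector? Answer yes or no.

yes

A = D + L + U where D = diag(-6.2, 4.5, -4.9, -9.2).
Jacobi: T = -D⁻¹(L+U), T[3,2] = -(1.7)/(-9.2) = +0.1848; T[3,3] = 0.
  T[0,:] = [+0.0000 -0.0645 -0.3710 -0.1613]
  T[1,:] = [-0.5111 +0.0000 -0.1111 +0.6667]
  T[2,:] = [-0.6531 -0.6735 +0.0000 -0.3878]
  T[3,:] = [-0.0761 +0.3370 +0.1848 +0.0000]
moduli |λ_i(T)| = 0.7434, 0.6313, 0.6313, 0.3349.
ρ(T) = max|λ| = 0.7434; 0.7434 < 1: convergent.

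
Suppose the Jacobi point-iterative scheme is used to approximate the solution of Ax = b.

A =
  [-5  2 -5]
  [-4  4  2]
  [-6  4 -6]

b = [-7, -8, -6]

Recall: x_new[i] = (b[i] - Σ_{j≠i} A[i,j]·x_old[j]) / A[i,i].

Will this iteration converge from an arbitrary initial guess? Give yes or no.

no

Split A = D + L + U, D = diag(-5, 4, -6).
Jacobi T = -D⁻¹(L+U): T[1,2] = -(2)/(4) = -0.5000; T[1,1] = 0.
  T[0,:] = [+0.0000 +0.4000 -1.0000]
  T[1,:] = [+1.0000 +0.0000 -0.5000]
  T[2,:] = [-1.0000 +0.6667 +0.0000]
eigenvalue magnitudes: 1.2057, 0.6221, 0.6221.
spectral radius ρ = 1.2057; 1.2057 > 1, so it fails to converge.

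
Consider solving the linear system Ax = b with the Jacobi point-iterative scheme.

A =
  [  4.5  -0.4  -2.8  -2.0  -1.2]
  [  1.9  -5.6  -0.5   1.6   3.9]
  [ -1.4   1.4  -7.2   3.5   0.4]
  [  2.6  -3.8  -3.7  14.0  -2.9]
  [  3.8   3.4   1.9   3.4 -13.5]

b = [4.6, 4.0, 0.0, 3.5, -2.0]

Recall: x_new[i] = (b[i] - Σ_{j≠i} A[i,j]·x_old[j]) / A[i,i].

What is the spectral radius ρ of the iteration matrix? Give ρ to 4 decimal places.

0.8626

Split A = D + L + U, D = diag(4.5, -5.6, -7.2, 14, -13.5).
Jacobi T = -D⁻¹(L+U): T[0,3] = -(-2)/(4.5) = +0.4444; T[0,0] = 0.
  T[0,:] = [+0.0000, +0.0889, +0.6222, +0.4444, +0.2667]
  T[1,:] = [+0.3393, +0.0000, -0.0893, +0.2857, +0.6964]
  T[2,:] = [-0.1944, +0.1944, +0.0000, +0.4861, +0.0556]
  T[3,:] = [-0.1857, +0.2714, +0.2643, +0.0000, +0.2071]
  T[4,:] = [+0.2815, +0.2519, +0.1407, +0.2519, +0.0000]
|λ(T)| sorted: 0.8626, 0.4856, 0.4856, 0.4362, 0.4362.
ρ = 0.8626; 0.8626 < 1 ⇒ converges.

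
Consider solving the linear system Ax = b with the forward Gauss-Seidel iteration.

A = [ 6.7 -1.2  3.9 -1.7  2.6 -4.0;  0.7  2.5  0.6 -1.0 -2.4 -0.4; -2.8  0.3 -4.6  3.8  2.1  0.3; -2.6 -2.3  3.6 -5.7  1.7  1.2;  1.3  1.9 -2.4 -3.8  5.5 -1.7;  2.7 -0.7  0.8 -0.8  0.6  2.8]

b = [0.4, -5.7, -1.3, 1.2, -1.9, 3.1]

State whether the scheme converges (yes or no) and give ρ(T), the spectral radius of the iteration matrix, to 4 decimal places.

no, ρ = 1.2898

Write A = D+L+U with D = diag(6.7, 2.5, -4.6, -5.7, 5.5, 2.8).
T_GS = -(D+L)⁻¹U: row 0 first, T[0,2] = -(3.9)/(6.7) = -0.5821; later rows by forward substitution.
  T[0,:] = [+0.0000  +0.1791  -0.5821  +0.2537  -0.3881  +0.5970]
  T[1,:] = [+0.0000  -0.0501  -0.0770  +0.3290  +1.0687  -0.0072]
  T[2,:] = [+0.0000  -0.1123  +0.3493  +0.6931  +0.7624  -0.2987]
  T[3,:] = [+0.0000  -0.1324  +0.5172  +0.1893  +0.5256  -0.2475]
  T[4,:] = [+0.0000  -0.1655  +0.6739  +0.2596  +0.4184  -0.1309]
  T[5,:] = [+0.0000  -0.1555  +0.4456  -0.3620  +0.4840  -0.5348]
|λ(T)| sorted: 1.2898, 0.5659, 0.2009, 0.1467, 0.1467, 0.0000.
ρ = 1.2898; 1.2898 > 1: divergent.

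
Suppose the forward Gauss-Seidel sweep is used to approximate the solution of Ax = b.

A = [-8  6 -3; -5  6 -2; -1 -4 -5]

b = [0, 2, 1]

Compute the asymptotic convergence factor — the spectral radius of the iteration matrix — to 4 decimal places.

Split A = D + L + U, D = diag(-8, 6, -5).
GS T = -(D+L)⁻¹U: row 0 first, T[0,1] = -(6)/(-8) = +0.7500; later rows by forward substitution.
  T[0,:] = [+0.0000, +0.7500, -0.3750]
  T[1,:] = [+0.0000, +0.6250, +0.0208]
  T[2,:] = [+0.0000, -0.6500, +0.0583]
|roots of det(T-λI)|: 0.6000, 0.0833, 0.0000.
ρ(T) = max|λ| = 0.6000; 0.6000 < 1 ⇒ converges.

0.6000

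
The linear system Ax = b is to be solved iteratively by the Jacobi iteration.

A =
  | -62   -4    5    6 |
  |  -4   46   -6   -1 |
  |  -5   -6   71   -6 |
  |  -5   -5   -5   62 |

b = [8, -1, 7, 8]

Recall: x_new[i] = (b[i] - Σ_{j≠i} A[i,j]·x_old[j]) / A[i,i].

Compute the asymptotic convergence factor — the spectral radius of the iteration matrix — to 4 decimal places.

0.2054

Split A = D + L + U, D = diag(-62, 46, 71, 62).
Jacobi T = -D⁻¹(L+U): T[0,1] = -(-4)/(-62) = -0.0645; T[0,0] = 0.
  T[0,:] = [+0.0000  -0.0645  +0.0806  +0.0968]
  T[1,:] = [+0.0870  +0.0000  +0.1304  +0.0217]
  T[2,:] = [+0.0704  +0.0845  +0.0000  +0.0845]
  T[3,:] = [+0.0806  +0.0806  +0.0806  +0.0000]
moduli |λ_i(T)| = 0.2054, 0.0909, 0.0909, 0.0388.
ρ(T) = max|λ| = 0.2054; 0.2054 < 1, so it converges for any x₀.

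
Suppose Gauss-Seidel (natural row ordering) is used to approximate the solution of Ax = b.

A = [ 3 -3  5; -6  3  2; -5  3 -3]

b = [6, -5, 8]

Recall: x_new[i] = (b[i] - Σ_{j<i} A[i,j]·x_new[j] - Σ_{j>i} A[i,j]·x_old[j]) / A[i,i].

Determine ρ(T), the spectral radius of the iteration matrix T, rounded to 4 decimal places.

1.5124

Let D = diag(3, 3, -3); L, U the strict triangles.
Gauss-Seidel: T = -(D+L)⁻¹U, row 0 first, T[0,1] = -(-3)/(3) = +1.0000; later rows by forward substitution.
  T[0,:] = [+0.0000  +1.0000  -1.6667]
  T[1,:] = [+0.0000  +2.0000  -4.0000]
  T[2,:] = [+0.0000  +0.3333  -1.2222]
|roots of det(T-λI)|: 1.5124, 0.7347, 0.0000.
ρ(T) = max|λ| = 1.5124; 1.5124 > 1 ⇒ diverges.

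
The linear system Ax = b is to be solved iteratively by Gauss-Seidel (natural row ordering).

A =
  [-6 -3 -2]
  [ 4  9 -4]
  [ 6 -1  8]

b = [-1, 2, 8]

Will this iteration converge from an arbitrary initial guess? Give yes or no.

yes

Let D = diag(-6, 9, 8); L, U the strict triangles.
GS T = -(D+L)⁻¹U: row 0 first, T[0,1] = -(-3)/(-6) = -0.5000; later rows by forward substitution.
  T[0,:] = [+0.0000, -0.5000, -0.3333]
  T[1,:] = [+0.0000, +0.2222, +0.5926]
  T[2,:] = [+0.0000, +0.4028, +0.3241]
|eigenvalues of T|: 0.7643, 0.2181, 0.0000.
ρ = 0.7643; 0.7643 < 1 ⇒ converges.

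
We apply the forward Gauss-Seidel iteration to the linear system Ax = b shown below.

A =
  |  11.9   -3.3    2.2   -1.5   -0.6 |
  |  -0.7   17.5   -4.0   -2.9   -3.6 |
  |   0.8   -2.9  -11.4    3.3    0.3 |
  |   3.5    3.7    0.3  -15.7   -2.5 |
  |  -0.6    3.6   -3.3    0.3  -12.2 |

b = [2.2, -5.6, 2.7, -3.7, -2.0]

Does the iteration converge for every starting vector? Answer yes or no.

Diagonal D = diag(11.9, 17.5, -11.4, -15.7, -12.2); L, U strict lower/upper.
GS T = -(D+L)⁻¹U: row 0 first, T[0,1] = -(-3.3)/(11.9) = +0.2773; later rows by forward substitution.
  T[0,:] = [+0.0000 +0.2773 -0.1849 +0.1261 +0.0504]
  T[1,:] = [+0.0000 +0.0111 +0.2212 +0.1708 +0.2077]
  T[2,:] = [+0.0000 +0.0166 -0.0692 +0.2549 -0.0230]
  T[3,:] = [+0.0000 +0.0648 +0.0096 +0.0732 -0.0995]
  T[4,:] = [+0.0000 -0.0133 +0.0933 -0.0230 +0.0626]
|eigenvalues of T|: 0.2068, 0.1124, 0.0786, 0.0786, 0.0000.
ρ = 0.2068; 0.2068 < 1 ⇒ converges.

yes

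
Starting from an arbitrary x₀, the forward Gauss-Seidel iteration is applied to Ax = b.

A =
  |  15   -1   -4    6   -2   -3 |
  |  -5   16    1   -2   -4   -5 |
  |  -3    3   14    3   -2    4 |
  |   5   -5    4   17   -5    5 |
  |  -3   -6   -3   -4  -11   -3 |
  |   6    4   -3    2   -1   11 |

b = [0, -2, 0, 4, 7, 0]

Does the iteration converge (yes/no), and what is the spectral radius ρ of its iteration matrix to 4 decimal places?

yes, ρ = 0.6501

Let D = diag(15, 16, 14, 17, -11, 11); L, U the strict triangles.
Gauss-Seidel: T = -(D+L)⁻¹U, row 0 first, T[0,2] = -(-4)/(15) = +0.2667; later rows by forward substitution.
  T[0,:] = [+0.0000, +0.0667, +0.2667, -0.4000, +0.1333, +0.2000]
  T[1,:] = [+0.0000, +0.0208, +0.0208, +0.0000, +0.2917, +0.3750]
  T[2,:] = [+0.0000, +0.0098, +0.0527, -0.3000, +0.1089, -0.3232]
  T[3,:] = [+0.0000, -0.0158, -0.0847, +0.1882, +0.3151, -0.1666]
  T[4,:] = [+0.0000, -0.0265, -0.0677, +0.1225, -0.3397, -0.3831]
  T[5,:] = [+0.0000, -0.0408, -0.1294, +0.1133, -0.2372, -0.3381]
moduli |λ_i(T)| = 0.6501, 0.2772, 0.2025, 0.1523, 0.0070, 0.0000.
spectral radius ρ = 0.6501; 0.6501 < 1, so it converges for any x₀.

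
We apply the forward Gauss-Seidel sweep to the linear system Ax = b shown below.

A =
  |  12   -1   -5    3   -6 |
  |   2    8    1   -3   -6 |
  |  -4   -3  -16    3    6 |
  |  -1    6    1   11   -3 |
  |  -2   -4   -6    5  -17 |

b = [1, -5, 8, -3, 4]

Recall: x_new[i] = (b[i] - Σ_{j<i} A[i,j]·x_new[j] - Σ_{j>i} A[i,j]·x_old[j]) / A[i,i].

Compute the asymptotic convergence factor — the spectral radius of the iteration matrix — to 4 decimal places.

0.5133

Diagonal D = diag(12, 8, -16, 11, -17); L, U strict lower/upper.
Gauss-Seidel: T = -(D+L)⁻¹U, row 0 first, T[0,1] = -(-1)/(12) = +0.0833; later rows by forward substitution.
  T[0,:] = [+0.0000  +0.0833  +0.4167  -0.2500  +0.5000]
  T[1,:] = [+0.0000  -0.0208  -0.2292  +0.4375  +0.6250]
  T[2,:] = [+0.0000  -0.0169  -0.0612  +0.1680  +0.1328]
  T[3,:] = [+0.0000  +0.0205  +0.1684  -0.2766  -0.0348]
  T[4,:] = [+0.0000  +0.0071  +0.0760  -0.2142  -0.2630]
eigenvalue magnitudes: 0.5133, 0.1006, 0.0389, 0.0312, 0.0000.
spectral radius ρ = 0.5133; 0.5133 < 1: convergent.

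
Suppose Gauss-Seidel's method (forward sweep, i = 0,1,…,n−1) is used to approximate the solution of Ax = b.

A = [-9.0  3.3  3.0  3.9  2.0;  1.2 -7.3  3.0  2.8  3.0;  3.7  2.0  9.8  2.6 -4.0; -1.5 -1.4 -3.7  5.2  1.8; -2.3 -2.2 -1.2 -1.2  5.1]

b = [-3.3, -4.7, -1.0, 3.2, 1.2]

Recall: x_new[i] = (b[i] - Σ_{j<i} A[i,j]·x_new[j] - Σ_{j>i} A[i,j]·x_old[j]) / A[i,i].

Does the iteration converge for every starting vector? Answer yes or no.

Let D = diag(-9, -7.3, 9.8, 5.2, 5.1); L, U the strict triangles.
T_GS = -(D+L)⁻¹U: row 0 first, T[0,2] = -(3)/(-9) = +0.3333; later rows by forward substitution.
  T[0,:] = [+0.0000, +0.3667, +0.3333, +0.4333, +0.2222]
  T[1,:] = [+0.0000, +0.0603, +0.4658, +0.4548, +0.4475]
  T[2,:] = [+0.0000, -0.1507, -0.2209, -0.5217, +0.2329]
  T[3,:] = [+0.0000, +0.0147, +0.0644, -0.1238, +0.0042]
  T[4,:] = [+0.0000, +0.1594, +0.3144, +0.2397, +0.3490]
|roots of det(T-λI)|: 0.5459, 0.2634, 0.2634, 0.1647, 0.0000.
ρ(T) = max|λ| = 0.5459; 0.5459 < 1, so it converges for any x₀.

yes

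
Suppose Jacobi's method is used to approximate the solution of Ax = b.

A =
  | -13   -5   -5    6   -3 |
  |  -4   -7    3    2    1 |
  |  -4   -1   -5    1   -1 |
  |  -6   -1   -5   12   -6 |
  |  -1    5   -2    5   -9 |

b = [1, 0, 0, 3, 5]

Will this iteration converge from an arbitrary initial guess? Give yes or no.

Diagonal D = diag(-13, -7, -5, 12, -9); L, U strict lower/upper.
Jacobi T = -D⁻¹(L+U): T[1,0] = -(-4)/(-7) = -0.5714; T[1,1] = 0.
  T[0,:] = [+0.0000, -0.3846, -0.3846, +0.4615, -0.2308]
  T[1,:] = [-0.5714, +0.0000, +0.4286, +0.2857, +0.1429]
  T[2,:] = [-0.8000, -0.2000, +0.0000, +0.2000, -0.2000]
  T[3,:] = [+0.5000, +0.0833, +0.4167, +0.0000, +0.5000]
  T[4,:] = [-0.1111, +0.5556, -0.2222, +0.5556, +0.0000]
|roots of det(T-λI)|: 1.1737, 0.7715, 0.6695, 0.1983, 0.1983.
ρ(T) = max|λ| = 1.1737; 1.1737 > 1: divergent.

no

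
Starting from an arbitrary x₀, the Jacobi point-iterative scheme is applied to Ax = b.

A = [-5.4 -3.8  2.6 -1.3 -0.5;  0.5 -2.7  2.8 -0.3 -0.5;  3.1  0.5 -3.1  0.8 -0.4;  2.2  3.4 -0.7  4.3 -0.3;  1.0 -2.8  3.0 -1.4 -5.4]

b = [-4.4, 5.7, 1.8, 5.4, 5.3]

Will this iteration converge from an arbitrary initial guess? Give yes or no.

no

Diagonal D = diag(-5.4, -2.7, -3.1, 4.3, -5.4); L, U strict lower/upper.
Jacobi T = -D⁻¹(L+U): T[2,1] = -(0.5)/(-3.1) = +0.1613; T[2,2] = 0.
  T[0,:] = [+0.0000  -0.7037  +0.4815  -0.2407  -0.0926]
  T[1,:] = [+0.1852  +0.0000  +1.0370  -0.1111  -0.1852]
  T[2,:] = [+1.0000  +0.1613  +0.0000  +0.2581  -0.1290]
  T[3,:] = [-0.5116  -0.7907  +0.1628  +0.0000  +0.0698]
  T[4,:] = [+0.1852  -0.5185  +0.5556  -0.2593  +0.0000]
moduli |λ_i(T)| = 1.3237, 0.7690, 0.7690, 0.2027, 0.2027.
ρ = 1.3237; 1.3237 > 1, so it fails to converge.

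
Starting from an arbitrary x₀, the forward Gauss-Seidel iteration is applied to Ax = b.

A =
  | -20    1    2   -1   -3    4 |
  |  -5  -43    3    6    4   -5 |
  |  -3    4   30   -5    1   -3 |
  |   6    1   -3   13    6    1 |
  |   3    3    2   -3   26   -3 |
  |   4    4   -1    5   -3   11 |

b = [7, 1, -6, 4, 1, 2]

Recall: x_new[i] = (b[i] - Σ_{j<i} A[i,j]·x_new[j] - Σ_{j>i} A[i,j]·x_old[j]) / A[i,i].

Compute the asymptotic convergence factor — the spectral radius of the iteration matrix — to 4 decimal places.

A = D + L + U where D = diag(-20, -43, 30, 13, 26, 11).
Gauss-Seidel: T = -(D+L)⁻¹U, row 0 first, T[0,5] = -(4)/(-20) = +0.2000; later rows by forward substitution.
  T[0,:] = [+0.0000 +0.0500 +0.1000 -0.0500 -0.1500 +0.2000]
  T[1,:] = [+0.0000 -0.0058 +0.0581 +0.1453 +0.1105 -0.1395]
  T[2,:] = [+0.0000 +0.0058 +0.0022 +0.1423 -0.0631 +0.1386]
  T[3,:] = [+0.0000 -0.0213 -0.0501 +0.0447 -0.4154 -0.1265]
  T[4,:] = [+0.0000 -0.0080 -0.0242 -0.0168 -0.0385 +0.0831]
  T[5,:] = [+0.0000 -0.0080 -0.0411 -0.0466 +0.1869 +0.0708]
|roots of det(T-λI)|: 0.2420, 0.1294, 0.1294, 0.1017, 0.0273, 0.0000.
ρ(T) = max|λ| = 0.2420; 0.2420 < 1, so it converges for any x₀.

0.2420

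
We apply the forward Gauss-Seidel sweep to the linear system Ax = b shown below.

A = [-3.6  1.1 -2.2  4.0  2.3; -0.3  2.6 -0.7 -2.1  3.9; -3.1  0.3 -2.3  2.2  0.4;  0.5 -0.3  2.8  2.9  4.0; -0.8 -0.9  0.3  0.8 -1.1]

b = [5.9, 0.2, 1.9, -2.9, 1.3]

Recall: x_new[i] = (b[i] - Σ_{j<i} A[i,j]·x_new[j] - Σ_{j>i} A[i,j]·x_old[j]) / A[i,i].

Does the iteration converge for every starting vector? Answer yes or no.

no

Let D = diag(-3.6, 2.6, -2.3, 2.9, -1.1); L, U the strict triangles.
T_GS = -(D+L)⁻¹U: row 0 first, T[0,1] = -(1.1)/(-3.6) = +0.3056; later rows by forward substitution.
  T[0,:] = [+0.0000 +0.3056 -0.6111 +1.1111 +0.6389]
  T[1,:] = [+0.0000 +0.0353 +0.1987 +0.9359 -1.4263]
  T[2,:] = [+0.0000 -0.4072 +0.8496 -0.4190 -0.8732]
  T[3,:] = [+0.0000 +0.3442 -0.6944 +0.3098 -0.7939]
  T[4,:] = [+0.0000 -0.1118 +0.0086 -1.4628 -0.1132]
|λ(T)| sorted: 1.6534, 1.2091, 0.5676, 0.0696, 0.0000.
ρ = 1.6534; 1.6534 > 1 ⇒ diverges.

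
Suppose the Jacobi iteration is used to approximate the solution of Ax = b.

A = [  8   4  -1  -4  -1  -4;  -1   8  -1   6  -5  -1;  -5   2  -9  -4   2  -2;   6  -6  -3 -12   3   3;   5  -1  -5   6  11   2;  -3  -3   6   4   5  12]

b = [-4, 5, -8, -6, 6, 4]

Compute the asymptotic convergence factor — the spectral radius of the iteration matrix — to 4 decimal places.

Split A = D + L + U, D = diag(8, 8, -9, -12, 11, 12).
T_J = -D⁻¹(L+U): T[0,1] = -(4)/(8) = -0.5000; T[0,0] = 0.
  T[0,:] = [+0.0000, -0.5000, +0.1250, +0.5000, +0.1250, +0.5000]
  T[1,:] = [+0.1250, +0.0000, +0.1250, -0.7500, +0.6250, +0.1250]
  T[2,:] = [-0.5556, +0.2222, +0.0000, -0.4444, +0.2222, -0.2222]
  T[3,:] = [+0.5000, -0.5000, -0.2500, +0.0000, +0.2500, +0.2500]
  T[4,:] = [-0.4545, +0.0909, +0.4545, -0.5455, +0.0000, -0.1818]
  T[5,:] = [+0.2500, +0.2500, -0.5000, -0.3333, -0.4167, +0.0000]
|roots of det(T-λI)|: 1.2538, 0.6328, 0.6328, 0.5056, 0.5056, 0.3388.
ρ = 1.2538; 1.2538 > 1 ⇒ diverges.

1.2538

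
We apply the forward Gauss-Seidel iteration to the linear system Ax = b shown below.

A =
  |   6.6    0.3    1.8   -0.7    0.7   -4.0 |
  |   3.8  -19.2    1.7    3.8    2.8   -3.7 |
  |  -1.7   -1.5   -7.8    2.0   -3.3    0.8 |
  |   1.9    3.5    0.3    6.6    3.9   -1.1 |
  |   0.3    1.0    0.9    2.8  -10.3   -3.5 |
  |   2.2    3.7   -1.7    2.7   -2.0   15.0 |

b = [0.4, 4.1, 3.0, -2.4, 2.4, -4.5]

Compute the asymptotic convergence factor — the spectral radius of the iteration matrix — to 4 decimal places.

0.3429

Write A = D+L+U with D = diag(6.6, -19.2, -7.8, 6.6, -10.3, 15).
T_GS = -(D+L)⁻¹U: row 0 first, T[0,5] = -(-4)/(6.6) = +0.6061; later rows by forward substitution.
  T[0,:] = [+0.0000, -0.0455, -0.2727, +0.1061, -0.1061, +0.6061]
  T[1,:] = [+0.0000, -0.0090, +0.0346, +0.2189, +0.1248, -0.0728]
  T[2,:] = [+0.0000, +0.0116, +0.0528, +0.1912, -0.4240, -0.0155]
  T[3,:] = [+0.0000, +0.0173, +0.0578, -0.1553, -0.6073, +0.0315]
  T[4,:] = [+0.0000, +0.0035, +0.0157, -0.0012, -0.1931, -0.3220]
  T[5,:] = [+0.0000, +0.0076, +0.0292, -0.0201, +0.0203, -0.1213]
|roots of det(T-λI)|: 0.3429, 0.2239, 0.2239, 0.1410, 0.0125, 0.0000.
ρ = 0.3429; 0.3429 < 1, so it converges for any x₀.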